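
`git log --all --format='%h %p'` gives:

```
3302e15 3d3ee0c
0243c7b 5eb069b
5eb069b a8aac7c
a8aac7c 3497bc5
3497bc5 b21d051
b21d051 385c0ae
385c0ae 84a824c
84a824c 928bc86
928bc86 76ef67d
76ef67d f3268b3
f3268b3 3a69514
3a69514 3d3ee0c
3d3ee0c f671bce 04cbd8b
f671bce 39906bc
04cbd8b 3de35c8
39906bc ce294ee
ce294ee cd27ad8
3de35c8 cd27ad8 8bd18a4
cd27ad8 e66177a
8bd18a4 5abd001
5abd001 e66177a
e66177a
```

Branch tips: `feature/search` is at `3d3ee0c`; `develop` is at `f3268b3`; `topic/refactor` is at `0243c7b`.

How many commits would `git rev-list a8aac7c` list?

Walking parent pointers from a8aac7c: reachable set = {04cbd8b, 3497bc5, 385c0ae, 39906bc, 3a69514, 3d3ee0c, 3de35c8, 5abd001, 76ef67d, 84a824c, 8bd18a4, 928bc86, a8aac7c, b21d051, cd27ad8, ce294ee, e66177a, f3268b3, f671bce}.
That is 19 commits.

19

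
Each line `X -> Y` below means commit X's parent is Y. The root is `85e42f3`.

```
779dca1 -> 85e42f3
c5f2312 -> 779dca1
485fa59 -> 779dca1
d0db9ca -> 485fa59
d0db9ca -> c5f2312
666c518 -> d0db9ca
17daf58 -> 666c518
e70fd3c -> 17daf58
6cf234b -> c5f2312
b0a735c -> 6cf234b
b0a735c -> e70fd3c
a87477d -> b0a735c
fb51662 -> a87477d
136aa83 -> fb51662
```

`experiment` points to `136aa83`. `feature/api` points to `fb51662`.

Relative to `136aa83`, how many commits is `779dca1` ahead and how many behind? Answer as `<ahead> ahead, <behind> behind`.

Reachable from 779dca1: {779dca1, 85e42f3}.
Reachable from 136aa83: {136aa83, 17daf58, 485fa59, 666c518, 6cf234b, 779dca1, 85e42f3, a87477d, b0a735c, c5f2312, d0db9ca, e70fd3c, fb51662}.
Only in 779dca1's history (ahead): {} — 0.
Only in 136aa83's history (behind): {136aa83, 17daf58, 485fa59, 666c518, 6cf234b, a87477d, b0a735c, c5f2312, d0db9ca, e70fd3c, fb51662} — 11.

0 ahead, 11 behind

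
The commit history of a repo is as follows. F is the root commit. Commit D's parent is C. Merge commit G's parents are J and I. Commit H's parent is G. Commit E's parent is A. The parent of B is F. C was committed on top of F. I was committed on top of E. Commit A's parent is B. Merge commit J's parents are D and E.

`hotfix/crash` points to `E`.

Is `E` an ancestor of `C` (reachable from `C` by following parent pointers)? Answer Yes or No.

Ancestors of C: {C, F}.
E is not in that set, so it is not an ancestor of C.

No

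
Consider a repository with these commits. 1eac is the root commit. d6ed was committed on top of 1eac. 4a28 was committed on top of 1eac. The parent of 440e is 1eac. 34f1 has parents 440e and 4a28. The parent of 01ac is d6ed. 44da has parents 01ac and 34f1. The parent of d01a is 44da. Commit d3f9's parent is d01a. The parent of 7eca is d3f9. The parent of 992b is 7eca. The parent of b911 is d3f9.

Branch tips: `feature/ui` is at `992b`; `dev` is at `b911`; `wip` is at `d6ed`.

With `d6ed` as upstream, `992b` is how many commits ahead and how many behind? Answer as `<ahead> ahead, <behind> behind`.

9 ahead, 0 behind

Reachable from 992b: {01ac, 1eac, 34f1, 440e, 44da, 4a28, 7eca, 992b, d01a, d3f9, d6ed}.
Reachable from d6ed: {1eac, d6ed}.
Only in 992b's history (ahead): {01ac, 34f1, 440e, 44da, 4a28, 7eca, 992b, d01a, d3f9} — 9.
Only in d6ed's history (behind): {} — 0.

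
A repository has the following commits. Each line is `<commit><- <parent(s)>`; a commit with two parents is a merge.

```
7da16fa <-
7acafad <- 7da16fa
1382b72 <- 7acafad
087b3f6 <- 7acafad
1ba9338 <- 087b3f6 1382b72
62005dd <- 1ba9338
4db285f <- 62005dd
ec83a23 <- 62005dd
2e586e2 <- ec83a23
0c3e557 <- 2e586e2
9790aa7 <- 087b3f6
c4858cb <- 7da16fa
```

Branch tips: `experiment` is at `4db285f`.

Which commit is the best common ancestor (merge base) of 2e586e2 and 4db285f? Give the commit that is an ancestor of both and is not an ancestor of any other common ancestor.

62005dd

Ancestors of 2e586e2: {087b3f6, 1382b72, 1ba9338, 2e586e2, 62005dd, 7acafad, 7da16fa, ec83a23}.
Ancestors of 4db285f: {087b3f6, 1382b72, 1ba9338, 4db285f, 62005dd, 7acafad, 7da16fa}.
Common ancestors: {087b3f6, 1382b72, 1ba9338, 62005dd, 7acafad, 7da16fa}.
Among these, 62005dd is not an ancestor of any other common ancestor — it is the merge base.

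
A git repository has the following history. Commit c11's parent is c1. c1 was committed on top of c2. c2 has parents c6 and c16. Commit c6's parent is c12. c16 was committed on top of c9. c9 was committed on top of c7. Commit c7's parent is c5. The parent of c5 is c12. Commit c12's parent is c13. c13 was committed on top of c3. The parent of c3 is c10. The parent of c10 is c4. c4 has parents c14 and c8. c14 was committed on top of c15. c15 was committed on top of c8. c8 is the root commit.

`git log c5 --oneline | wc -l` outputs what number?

Walking parent pointers from c5: reachable set = {c10, c12, c13, c14, c15, c3, c4, c5, c8}.
That is 9 commits.

9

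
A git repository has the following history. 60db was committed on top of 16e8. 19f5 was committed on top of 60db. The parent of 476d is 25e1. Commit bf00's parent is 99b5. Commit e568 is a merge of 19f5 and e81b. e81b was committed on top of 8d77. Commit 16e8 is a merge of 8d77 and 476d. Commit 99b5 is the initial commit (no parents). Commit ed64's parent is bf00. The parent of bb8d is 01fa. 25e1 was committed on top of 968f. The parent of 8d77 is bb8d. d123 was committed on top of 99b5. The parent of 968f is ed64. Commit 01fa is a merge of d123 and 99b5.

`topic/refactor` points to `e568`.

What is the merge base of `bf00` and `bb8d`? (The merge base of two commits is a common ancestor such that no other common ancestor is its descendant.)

Ancestors of bf00: {99b5, bf00}.
Ancestors of bb8d: {01fa, 99b5, bb8d, d123}.
Common ancestors: {99b5}.
The only common ancestor is 99b5, so it is the merge base.

99b5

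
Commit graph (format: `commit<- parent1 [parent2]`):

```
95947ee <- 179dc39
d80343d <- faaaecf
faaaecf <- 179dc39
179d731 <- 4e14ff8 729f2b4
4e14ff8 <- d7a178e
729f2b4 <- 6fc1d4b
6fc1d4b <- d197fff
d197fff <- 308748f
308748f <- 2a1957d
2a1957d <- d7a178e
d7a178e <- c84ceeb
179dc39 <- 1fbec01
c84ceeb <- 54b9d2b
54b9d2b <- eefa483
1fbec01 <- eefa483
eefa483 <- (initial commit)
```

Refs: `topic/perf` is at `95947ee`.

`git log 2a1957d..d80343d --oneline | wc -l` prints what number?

4

Reachable from d80343d: {179dc39, 1fbec01, d80343d, eefa483, faaaecf}.
Reachable from 2a1957d: {2a1957d, 54b9d2b, c84ceeb, d7a178e, eefa483}.
In d80343d's history but not 2a1957d's: {179dc39, 1fbec01, d80343d, faaaecf} — 4 commits.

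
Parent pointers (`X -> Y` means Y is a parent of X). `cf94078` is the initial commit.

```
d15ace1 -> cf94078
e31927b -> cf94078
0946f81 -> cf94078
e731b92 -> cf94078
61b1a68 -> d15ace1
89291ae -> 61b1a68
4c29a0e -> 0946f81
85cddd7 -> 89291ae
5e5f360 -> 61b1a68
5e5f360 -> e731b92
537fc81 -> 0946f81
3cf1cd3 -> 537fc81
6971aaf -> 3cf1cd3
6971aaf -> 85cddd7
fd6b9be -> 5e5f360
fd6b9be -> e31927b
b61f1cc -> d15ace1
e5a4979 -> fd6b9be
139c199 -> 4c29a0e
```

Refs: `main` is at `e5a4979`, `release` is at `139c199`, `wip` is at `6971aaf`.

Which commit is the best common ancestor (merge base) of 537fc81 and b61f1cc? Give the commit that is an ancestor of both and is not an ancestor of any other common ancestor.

cf94078

Ancestors of 537fc81: {0946f81, 537fc81, cf94078}.
Ancestors of b61f1cc: {b61f1cc, cf94078, d15ace1}.
Common ancestors: {cf94078}.
The only common ancestor is cf94078, so it is the merge base.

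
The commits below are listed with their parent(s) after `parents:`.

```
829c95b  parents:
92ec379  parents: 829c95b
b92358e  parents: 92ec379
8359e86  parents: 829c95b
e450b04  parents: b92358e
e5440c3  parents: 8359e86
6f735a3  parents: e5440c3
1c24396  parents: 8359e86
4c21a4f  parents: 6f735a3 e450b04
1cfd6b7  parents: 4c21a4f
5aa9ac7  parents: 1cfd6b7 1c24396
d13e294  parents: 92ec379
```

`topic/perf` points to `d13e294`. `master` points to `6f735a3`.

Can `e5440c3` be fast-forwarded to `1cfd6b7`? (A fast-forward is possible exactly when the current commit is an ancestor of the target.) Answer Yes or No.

A fast-forward from e5440c3 to 1cfd6b7 is possible iff e5440c3 is an ancestor of 1cfd6b7.
Ancestors of 1cfd6b7: {1cfd6b7, 4c21a4f, 6f735a3, 829c95b, 8359e86, 92ec379, b92358e, e450b04, e5440c3}.
e5440c3 is among them, so fast-forward is possible.

Yes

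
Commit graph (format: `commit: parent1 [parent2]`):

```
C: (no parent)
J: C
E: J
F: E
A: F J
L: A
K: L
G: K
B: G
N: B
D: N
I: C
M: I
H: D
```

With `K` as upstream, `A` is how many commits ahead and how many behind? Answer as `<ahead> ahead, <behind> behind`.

Reachable from A: {A, C, E, F, J}.
Reachable from K: {A, C, E, F, J, K, L}.
Only in A's history (ahead): {} — 0.
Only in K's history (behind): {K, L} — 2.

0 ahead, 2 behind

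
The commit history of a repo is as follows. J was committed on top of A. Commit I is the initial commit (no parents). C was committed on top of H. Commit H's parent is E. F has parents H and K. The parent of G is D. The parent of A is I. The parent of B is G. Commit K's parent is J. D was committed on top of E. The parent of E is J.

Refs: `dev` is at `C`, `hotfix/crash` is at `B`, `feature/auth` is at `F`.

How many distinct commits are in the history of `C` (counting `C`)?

6

Walking parent pointers from C: reachable set = {A, C, E, H, I, J}.
That is 6 commits.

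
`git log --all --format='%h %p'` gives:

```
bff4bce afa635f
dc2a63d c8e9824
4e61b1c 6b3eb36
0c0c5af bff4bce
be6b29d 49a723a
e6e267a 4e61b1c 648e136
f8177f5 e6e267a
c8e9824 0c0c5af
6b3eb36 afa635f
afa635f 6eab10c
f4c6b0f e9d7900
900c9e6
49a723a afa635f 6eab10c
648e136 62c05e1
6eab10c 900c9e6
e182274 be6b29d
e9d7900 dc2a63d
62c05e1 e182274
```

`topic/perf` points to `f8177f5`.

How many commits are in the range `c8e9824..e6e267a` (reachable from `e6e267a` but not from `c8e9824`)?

Reachable from e6e267a: {49a723a, 4e61b1c, 62c05e1, 648e136, 6b3eb36, 6eab10c, 900c9e6, afa635f, be6b29d, e182274, e6e267a}.
Reachable from c8e9824: {0c0c5af, 6eab10c, 900c9e6, afa635f, bff4bce, c8e9824}.
In e6e267a's history but not c8e9824's: {49a723a, 4e61b1c, 62c05e1, 648e136, 6b3eb36, be6b29d, e182274, e6e267a} — 8 commits.

8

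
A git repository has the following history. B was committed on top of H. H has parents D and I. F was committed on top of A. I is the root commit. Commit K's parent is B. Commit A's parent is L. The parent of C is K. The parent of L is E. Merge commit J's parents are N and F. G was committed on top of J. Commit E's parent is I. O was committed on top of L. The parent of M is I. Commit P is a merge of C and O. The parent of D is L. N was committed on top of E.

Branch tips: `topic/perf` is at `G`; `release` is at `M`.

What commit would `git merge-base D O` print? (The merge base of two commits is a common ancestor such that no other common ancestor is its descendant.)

Ancestors of D: {D, E, I, L}.
Ancestors of O: {E, I, L, O}.
Common ancestors: {E, I, L}.
Among these, L is not an ancestor of any other common ancestor — it is the merge base.

L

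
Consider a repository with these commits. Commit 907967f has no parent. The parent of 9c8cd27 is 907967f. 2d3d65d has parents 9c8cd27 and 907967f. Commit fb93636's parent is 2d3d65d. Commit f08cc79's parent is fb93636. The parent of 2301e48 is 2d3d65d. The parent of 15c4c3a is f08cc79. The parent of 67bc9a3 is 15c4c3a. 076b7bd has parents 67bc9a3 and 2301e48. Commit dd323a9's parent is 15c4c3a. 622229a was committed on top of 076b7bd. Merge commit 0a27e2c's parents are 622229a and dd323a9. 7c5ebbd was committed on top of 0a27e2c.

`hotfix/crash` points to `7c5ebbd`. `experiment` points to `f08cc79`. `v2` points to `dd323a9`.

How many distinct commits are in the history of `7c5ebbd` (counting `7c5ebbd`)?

13

Walking parent pointers from 7c5ebbd: reachable set = {076b7bd, 0a27e2c, 15c4c3a, 2301e48, 2d3d65d, 622229a, 67bc9a3, 7c5ebbd, 907967f, 9c8cd27, dd323a9, f08cc79, fb93636}.
That is 13 commits.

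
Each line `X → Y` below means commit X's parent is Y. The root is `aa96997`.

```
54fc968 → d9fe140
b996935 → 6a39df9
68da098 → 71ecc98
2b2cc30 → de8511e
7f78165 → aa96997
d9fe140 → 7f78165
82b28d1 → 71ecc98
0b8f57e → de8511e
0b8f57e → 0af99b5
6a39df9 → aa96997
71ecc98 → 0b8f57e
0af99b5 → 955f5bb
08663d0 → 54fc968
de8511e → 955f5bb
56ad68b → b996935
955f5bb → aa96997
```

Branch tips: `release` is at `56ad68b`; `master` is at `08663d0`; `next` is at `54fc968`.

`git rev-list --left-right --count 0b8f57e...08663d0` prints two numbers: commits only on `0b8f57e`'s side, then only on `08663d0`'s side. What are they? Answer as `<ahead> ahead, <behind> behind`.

4 ahead, 4 behind

Reachable from 0b8f57e: {0af99b5, 0b8f57e, 955f5bb, aa96997, de8511e}.
Reachable from 08663d0: {08663d0, 54fc968, 7f78165, aa96997, d9fe140}.
Only in 0b8f57e's history (ahead): {0af99b5, 0b8f57e, 955f5bb, de8511e} — 4.
Only in 08663d0's history (behind): {08663d0, 54fc968, 7f78165, d9fe140} — 4.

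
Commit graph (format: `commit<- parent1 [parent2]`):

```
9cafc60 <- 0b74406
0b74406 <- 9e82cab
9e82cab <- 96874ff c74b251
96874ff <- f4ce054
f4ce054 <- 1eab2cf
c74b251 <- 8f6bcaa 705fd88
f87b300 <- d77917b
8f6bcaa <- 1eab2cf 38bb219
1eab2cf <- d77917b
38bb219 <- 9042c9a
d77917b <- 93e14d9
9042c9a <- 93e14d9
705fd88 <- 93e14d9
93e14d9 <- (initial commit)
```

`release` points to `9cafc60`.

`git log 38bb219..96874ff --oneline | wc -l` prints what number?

Reachable from 96874ff: {1eab2cf, 93e14d9, 96874ff, d77917b, f4ce054}.
Reachable from 38bb219: {38bb219, 9042c9a, 93e14d9}.
In 96874ff's history but not 38bb219's: {1eab2cf, 96874ff, d77917b, f4ce054} — 4 commits.

4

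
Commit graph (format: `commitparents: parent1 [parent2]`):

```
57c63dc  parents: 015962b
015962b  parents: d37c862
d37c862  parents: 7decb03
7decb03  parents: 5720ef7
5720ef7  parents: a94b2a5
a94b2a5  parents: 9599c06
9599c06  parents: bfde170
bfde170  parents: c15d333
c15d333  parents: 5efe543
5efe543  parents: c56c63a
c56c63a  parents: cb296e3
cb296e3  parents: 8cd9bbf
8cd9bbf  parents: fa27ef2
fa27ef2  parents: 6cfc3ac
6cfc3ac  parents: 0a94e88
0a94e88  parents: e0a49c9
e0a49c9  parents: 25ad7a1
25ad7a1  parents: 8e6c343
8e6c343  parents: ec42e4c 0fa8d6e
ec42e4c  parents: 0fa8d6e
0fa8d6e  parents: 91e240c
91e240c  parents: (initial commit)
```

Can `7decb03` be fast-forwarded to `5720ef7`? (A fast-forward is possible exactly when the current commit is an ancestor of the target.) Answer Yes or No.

No

A fast-forward from 7decb03 to 5720ef7 is possible iff 7decb03 is an ancestor of 5720ef7.
Ancestors of 5720ef7: {0a94e88, 0fa8d6e, 25ad7a1, 5720ef7, 5efe543, 6cfc3ac, 8cd9bbf, 8e6c343, 91e240c, 9599c06, a94b2a5, bfde170, c15d333, c56c63a, cb296e3, e0a49c9, ec42e4c, fa27ef2}.
7decb03 is not among them, so fast-forward is not possible.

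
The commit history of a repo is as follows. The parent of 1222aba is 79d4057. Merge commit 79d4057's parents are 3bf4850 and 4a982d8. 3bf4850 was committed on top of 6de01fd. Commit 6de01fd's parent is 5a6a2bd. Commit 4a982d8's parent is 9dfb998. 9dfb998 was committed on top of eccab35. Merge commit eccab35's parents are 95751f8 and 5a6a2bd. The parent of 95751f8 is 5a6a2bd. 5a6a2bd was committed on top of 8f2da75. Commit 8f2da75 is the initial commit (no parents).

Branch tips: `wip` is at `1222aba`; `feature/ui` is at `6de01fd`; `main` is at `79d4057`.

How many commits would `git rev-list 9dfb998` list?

Walking parent pointers from 9dfb998: reachable set = {5a6a2bd, 8f2da75, 95751f8, 9dfb998, eccab35}.
That is 5 commits.

5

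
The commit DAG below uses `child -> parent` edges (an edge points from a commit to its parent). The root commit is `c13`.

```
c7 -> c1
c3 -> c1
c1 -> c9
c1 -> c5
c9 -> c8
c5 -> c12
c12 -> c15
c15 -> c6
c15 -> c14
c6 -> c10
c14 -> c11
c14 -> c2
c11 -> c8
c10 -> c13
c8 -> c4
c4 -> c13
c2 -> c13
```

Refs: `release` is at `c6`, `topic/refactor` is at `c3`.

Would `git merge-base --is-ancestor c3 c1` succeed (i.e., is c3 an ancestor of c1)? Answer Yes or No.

No

Ancestors of c1: {c1, c10, c11, c12, c13, c14, c15, c2, c4, c5, c6, c8, c9}.
c3 is not in that set, so it is not an ancestor of c1.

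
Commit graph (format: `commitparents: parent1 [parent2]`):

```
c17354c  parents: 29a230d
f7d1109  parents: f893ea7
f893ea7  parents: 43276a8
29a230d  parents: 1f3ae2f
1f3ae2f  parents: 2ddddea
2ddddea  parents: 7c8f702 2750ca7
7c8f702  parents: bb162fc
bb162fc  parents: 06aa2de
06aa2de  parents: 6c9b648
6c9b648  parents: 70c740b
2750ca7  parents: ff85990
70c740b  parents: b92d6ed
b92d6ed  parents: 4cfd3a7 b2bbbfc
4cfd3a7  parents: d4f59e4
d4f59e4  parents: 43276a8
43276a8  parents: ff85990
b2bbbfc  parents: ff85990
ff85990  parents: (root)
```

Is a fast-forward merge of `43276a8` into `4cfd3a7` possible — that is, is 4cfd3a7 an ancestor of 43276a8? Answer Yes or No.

A fast-forward from 4cfd3a7 to 43276a8 is possible iff 4cfd3a7 is an ancestor of 43276a8.
Ancestors of 43276a8: {43276a8, ff85990}.
4cfd3a7 is not among them, so fast-forward is not possible.

No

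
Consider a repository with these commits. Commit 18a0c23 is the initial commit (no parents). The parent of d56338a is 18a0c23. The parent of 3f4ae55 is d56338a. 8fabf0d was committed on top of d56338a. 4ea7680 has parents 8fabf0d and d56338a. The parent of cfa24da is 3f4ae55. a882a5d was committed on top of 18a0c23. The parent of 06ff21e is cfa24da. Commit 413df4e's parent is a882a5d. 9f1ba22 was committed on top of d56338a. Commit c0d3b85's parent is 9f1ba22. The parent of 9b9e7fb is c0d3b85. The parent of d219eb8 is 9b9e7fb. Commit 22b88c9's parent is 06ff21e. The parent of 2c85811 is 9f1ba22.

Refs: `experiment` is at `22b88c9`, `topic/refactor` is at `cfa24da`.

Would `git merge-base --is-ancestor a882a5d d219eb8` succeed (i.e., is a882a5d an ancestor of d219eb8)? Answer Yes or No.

No

Ancestors of d219eb8: {18a0c23, 9b9e7fb, 9f1ba22, c0d3b85, d219eb8, d56338a}.
a882a5d is not in that set, so it is not an ancestor of d219eb8.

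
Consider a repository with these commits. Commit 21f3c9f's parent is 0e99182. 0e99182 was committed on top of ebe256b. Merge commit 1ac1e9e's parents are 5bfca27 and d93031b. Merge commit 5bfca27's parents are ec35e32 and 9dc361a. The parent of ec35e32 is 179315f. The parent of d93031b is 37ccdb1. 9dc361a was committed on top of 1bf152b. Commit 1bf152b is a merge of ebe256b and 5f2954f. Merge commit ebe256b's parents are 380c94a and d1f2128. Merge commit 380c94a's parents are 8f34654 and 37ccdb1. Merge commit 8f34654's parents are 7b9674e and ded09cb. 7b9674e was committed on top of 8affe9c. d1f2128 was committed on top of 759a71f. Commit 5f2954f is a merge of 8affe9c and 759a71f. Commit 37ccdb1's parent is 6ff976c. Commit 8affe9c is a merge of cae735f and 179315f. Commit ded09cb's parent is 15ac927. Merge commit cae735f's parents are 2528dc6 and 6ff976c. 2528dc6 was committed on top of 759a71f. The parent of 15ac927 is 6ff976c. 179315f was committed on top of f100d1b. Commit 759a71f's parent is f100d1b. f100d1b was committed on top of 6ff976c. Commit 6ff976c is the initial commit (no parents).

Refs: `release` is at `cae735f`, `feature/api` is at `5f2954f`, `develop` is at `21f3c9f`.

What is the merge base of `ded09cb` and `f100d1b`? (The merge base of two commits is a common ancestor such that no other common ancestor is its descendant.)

6ff976c

Ancestors of ded09cb: {15ac927, 6ff976c, ded09cb}.
Ancestors of f100d1b: {6ff976c, f100d1b}.
Common ancestors: {6ff976c}.
The only common ancestor is 6ff976c, so it is the merge base.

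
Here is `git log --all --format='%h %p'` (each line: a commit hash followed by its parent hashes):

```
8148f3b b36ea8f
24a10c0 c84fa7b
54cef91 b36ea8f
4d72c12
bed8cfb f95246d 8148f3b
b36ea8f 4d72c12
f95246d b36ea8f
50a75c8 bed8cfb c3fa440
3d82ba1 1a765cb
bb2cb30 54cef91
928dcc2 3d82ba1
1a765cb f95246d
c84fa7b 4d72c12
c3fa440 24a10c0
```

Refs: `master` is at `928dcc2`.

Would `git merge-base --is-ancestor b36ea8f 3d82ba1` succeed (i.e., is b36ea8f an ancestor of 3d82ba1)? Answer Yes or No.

Ancestors of 3d82ba1 (commits reachable by following parents): {1a765cb, 3d82ba1, 4d72c12, b36ea8f, f95246d}.
b36ea8f is in that set, so it is an ancestor of 3d82ba1.

Yes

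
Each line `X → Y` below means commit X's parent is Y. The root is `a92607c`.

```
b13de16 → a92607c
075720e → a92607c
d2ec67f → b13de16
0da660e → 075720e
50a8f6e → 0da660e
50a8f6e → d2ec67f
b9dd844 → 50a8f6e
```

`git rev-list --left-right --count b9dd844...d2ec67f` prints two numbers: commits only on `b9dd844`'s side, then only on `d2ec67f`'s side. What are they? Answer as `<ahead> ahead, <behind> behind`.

4 ahead, 0 behind

Reachable from b9dd844: {075720e, 0da660e, 50a8f6e, a92607c, b13de16, b9dd844, d2ec67f}.
Reachable from d2ec67f: {a92607c, b13de16, d2ec67f}.
Only in b9dd844's history (ahead): {075720e, 0da660e, 50a8f6e, b9dd844} — 4.
Only in d2ec67f's history (behind): {} — 0.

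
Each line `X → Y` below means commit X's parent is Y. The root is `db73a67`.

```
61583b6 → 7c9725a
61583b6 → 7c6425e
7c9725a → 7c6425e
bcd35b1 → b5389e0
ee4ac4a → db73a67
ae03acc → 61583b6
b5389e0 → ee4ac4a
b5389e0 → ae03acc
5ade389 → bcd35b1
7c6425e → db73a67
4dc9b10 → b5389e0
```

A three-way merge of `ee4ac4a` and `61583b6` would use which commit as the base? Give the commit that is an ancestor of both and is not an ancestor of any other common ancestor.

Ancestors of ee4ac4a: {db73a67, ee4ac4a}.
Ancestors of 61583b6: {61583b6, 7c6425e, 7c9725a, db73a67}.
Common ancestors: {db73a67}.
The only common ancestor is db73a67, so it is the merge base.

db73a67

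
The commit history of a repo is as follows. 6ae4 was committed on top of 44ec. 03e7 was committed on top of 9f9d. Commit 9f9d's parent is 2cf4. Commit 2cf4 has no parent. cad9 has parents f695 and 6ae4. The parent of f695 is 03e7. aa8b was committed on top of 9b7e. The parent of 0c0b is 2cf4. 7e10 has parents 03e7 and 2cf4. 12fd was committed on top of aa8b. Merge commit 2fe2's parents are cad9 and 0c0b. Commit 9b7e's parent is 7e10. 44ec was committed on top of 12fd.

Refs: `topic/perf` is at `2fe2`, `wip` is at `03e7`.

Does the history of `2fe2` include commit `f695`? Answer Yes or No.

Ancestors of 2fe2 (commits reachable by following parents): {03e7, 0c0b, 12fd, 2cf4, 2fe2, 44ec, 6ae4, 7e10, 9b7e, 9f9d, aa8b, cad9, f695}.
f695 is in that set, so it is an ancestor of 2fe2.

Yes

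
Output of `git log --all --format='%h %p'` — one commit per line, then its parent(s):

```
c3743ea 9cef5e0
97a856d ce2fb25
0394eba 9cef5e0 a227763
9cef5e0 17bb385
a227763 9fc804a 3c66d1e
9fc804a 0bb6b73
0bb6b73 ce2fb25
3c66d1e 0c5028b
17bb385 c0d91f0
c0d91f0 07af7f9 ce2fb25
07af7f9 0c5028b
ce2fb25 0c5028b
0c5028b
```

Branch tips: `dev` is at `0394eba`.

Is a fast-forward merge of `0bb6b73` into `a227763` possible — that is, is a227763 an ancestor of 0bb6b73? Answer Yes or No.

A fast-forward from a227763 to 0bb6b73 is possible iff a227763 is an ancestor of 0bb6b73.
Ancestors of 0bb6b73: {0bb6b73, 0c5028b, ce2fb25}.
a227763 is not among them, so fast-forward is not possible.

No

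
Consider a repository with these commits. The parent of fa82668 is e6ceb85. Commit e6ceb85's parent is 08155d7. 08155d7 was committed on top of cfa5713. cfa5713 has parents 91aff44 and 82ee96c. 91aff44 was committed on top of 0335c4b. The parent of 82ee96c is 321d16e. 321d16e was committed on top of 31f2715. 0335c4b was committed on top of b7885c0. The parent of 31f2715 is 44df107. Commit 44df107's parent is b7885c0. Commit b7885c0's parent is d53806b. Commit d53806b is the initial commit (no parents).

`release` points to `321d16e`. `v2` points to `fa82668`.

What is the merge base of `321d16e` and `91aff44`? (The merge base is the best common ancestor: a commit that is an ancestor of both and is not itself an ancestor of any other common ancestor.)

Ancestors of 321d16e: {31f2715, 321d16e, 44df107, b7885c0, d53806b}.
Ancestors of 91aff44: {0335c4b, 91aff44, b7885c0, d53806b}.
Common ancestors: {b7885c0, d53806b}.
Among these, b7885c0 is not an ancestor of any other common ancestor — it is the merge base.

b7885c0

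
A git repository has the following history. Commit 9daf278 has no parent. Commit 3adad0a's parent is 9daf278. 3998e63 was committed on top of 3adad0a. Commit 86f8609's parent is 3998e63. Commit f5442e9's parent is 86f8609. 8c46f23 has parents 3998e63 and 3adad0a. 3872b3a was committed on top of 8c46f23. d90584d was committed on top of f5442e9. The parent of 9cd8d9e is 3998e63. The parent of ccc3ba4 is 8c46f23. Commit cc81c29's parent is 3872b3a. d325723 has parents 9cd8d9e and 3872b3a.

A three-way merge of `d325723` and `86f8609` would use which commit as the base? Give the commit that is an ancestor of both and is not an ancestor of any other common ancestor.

Ancestors of d325723: {3872b3a, 3998e63, 3adad0a, 8c46f23, 9cd8d9e, 9daf278, d325723}.
Ancestors of 86f8609: {3998e63, 3adad0a, 86f8609, 9daf278}.
Common ancestors: {3998e63, 3adad0a, 9daf278}.
Among these, 3998e63 is not an ancestor of any other common ancestor — it is the merge base.

3998e63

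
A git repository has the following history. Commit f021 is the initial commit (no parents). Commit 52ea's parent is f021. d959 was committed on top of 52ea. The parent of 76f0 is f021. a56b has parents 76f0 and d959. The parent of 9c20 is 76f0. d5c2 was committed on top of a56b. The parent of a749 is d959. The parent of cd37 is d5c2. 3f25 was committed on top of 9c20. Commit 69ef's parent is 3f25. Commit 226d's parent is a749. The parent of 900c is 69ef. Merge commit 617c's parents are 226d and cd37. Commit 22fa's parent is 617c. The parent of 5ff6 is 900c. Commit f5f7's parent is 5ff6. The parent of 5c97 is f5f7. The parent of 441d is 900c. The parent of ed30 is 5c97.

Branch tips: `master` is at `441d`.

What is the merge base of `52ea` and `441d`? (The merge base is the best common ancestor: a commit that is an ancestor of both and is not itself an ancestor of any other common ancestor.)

f021

Ancestors of 52ea: {52ea, f021}.
Ancestors of 441d: {3f25, 441d, 69ef, 76f0, 900c, 9c20, f021}.
Common ancestors: {f021}.
The only common ancestor is f021, so it is the merge base.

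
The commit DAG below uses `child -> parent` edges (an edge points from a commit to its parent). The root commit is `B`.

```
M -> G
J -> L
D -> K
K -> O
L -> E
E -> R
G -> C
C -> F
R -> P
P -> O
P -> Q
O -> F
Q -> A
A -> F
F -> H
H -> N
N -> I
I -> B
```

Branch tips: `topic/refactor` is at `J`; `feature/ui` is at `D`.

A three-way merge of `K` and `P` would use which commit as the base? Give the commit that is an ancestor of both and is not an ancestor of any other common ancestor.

Ancestors of K: {B, F, H, I, K, N, O}.
Ancestors of P: {A, B, F, H, I, N, O, P, Q}.
Common ancestors: {B, F, H, I, N, O}.
Among these, O is not an ancestor of any other common ancestor — it is the merge base.

O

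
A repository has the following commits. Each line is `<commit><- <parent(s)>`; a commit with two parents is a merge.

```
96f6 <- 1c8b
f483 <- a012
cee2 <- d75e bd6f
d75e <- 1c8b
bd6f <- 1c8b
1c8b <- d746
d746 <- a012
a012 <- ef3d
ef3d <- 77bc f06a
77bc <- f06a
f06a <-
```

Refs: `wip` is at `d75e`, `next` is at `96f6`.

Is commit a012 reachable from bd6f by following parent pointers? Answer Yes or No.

Ancestors of bd6f (commits reachable by following parents): {1c8b, 77bc, a012, bd6f, d746, ef3d, f06a}.
a012 is in that set, so it is an ancestor of bd6f.

Yes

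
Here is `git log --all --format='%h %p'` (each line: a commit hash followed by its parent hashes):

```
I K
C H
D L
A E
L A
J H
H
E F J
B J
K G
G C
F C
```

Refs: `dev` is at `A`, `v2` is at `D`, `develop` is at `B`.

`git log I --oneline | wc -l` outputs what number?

5

Walking parent pointers from I: reachable set = {C, G, H, I, K}.
That is 5 commits.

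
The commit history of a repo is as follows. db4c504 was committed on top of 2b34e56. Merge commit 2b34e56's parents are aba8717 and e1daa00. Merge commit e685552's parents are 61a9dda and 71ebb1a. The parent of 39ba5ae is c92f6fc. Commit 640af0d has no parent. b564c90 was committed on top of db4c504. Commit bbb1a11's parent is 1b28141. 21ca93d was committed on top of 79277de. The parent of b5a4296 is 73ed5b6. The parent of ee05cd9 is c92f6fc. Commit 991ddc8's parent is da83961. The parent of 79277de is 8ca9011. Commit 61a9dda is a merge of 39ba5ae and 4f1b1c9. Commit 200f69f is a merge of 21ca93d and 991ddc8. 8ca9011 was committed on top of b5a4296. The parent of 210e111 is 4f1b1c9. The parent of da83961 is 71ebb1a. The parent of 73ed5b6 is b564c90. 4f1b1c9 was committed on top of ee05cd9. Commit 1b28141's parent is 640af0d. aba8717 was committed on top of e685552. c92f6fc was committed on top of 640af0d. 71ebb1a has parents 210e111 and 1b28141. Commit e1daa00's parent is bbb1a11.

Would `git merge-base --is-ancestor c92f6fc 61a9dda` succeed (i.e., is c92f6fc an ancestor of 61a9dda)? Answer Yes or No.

Yes

Ancestors of 61a9dda (commits reachable by following parents): {39ba5ae, 4f1b1c9, 61a9dda, 640af0d, c92f6fc, ee05cd9}.
c92f6fc is in that set, so it is an ancestor of 61a9dda.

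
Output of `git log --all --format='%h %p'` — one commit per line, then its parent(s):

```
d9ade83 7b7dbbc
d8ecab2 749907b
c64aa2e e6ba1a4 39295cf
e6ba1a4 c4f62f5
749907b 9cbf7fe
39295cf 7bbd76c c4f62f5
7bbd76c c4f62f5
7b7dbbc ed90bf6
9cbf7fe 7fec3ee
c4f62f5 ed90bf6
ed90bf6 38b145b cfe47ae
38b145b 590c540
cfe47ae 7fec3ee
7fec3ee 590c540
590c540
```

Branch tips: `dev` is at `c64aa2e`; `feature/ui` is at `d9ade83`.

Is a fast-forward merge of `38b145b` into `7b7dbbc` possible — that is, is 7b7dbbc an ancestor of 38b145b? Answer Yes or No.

No

A fast-forward from 7b7dbbc to 38b145b is possible iff 7b7dbbc is an ancestor of 38b145b.
Ancestors of 38b145b: {38b145b, 590c540}.
7b7dbbc is not among them, so fast-forward is not possible.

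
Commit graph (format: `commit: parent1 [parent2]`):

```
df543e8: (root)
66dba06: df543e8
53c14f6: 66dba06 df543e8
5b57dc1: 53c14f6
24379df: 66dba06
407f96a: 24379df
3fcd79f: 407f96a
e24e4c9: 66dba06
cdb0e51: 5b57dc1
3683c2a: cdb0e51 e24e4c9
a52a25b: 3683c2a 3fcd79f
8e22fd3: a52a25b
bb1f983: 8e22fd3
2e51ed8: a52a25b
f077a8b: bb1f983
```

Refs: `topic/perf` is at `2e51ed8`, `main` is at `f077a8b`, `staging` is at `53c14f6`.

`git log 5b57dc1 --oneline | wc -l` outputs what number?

4

Walking parent pointers from 5b57dc1: reachable set = {53c14f6, 5b57dc1, 66dba06, df543e8}.
That is 4 commits.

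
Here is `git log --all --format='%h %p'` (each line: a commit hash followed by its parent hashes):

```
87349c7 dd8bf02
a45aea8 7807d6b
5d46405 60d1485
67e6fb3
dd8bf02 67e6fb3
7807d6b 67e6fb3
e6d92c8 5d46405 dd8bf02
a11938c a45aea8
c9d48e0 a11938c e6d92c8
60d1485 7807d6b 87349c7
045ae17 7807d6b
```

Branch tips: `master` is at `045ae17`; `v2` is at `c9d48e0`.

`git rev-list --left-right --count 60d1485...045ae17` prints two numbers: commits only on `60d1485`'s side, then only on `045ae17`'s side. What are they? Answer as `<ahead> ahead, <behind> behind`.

3 ahead, 1 behind

Reachable from 60d1485: {60d1485, 67e6fb3, 7807d6b, 87349c7, dd8bf02}.
Reachable from 045ae17: {045ae17, 67e6fb3, 7807d6b}.
Only in 60d1485's history (ahead): {60d1485, 87349c7, dd8bf02} — 3.
Only in 045ae17's history (behind): {045ae17} — 1.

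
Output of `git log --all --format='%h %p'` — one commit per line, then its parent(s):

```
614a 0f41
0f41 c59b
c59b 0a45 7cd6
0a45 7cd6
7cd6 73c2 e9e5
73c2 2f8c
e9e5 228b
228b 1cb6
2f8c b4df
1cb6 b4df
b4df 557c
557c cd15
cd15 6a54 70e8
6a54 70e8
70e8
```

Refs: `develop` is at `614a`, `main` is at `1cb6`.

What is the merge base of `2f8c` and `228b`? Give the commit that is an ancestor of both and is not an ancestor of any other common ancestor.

Ancestors of 2f8c: {2f8c, 557c, 6a54, 70e8, b4df, cd15}.
Ancestors of 228b: {1cb6, 228b, 557c, 6a54, 70e8, b4df, cd15}.
Common ancestors: {557c, 6a54, 70e8, b4df, cd15}.
Among these, b4df is not an ancestor of any other common ancestor — it is the merge base.

b4df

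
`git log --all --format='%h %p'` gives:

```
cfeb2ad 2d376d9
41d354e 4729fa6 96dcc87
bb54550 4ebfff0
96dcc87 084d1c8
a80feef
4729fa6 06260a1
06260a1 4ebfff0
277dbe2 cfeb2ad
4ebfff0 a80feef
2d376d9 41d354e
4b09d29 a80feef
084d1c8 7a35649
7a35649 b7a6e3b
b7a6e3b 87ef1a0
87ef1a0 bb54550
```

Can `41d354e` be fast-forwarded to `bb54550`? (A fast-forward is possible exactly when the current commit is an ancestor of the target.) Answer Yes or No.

A fast-forward from 41d354e to bb54550 is possible iff 41d354e is an ancestor of bb54550.
Ancestors of bb54550: {4ebfff0, a80feef, bb54550}.
41d354e is not among them, so fast-forward is not possible.

No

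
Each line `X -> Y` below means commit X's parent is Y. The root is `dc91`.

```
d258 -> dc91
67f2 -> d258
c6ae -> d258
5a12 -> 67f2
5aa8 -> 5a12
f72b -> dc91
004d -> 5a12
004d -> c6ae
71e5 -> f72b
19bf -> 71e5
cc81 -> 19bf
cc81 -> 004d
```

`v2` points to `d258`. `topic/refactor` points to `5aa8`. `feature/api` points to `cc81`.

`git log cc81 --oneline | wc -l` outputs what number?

10

Walking parent pointers from cc81: reachable set = {004d, 19bf, 5a12, 67f2, 71e5, c6ae, cc81, d258, dc91, f72b}.
That is 10 commits.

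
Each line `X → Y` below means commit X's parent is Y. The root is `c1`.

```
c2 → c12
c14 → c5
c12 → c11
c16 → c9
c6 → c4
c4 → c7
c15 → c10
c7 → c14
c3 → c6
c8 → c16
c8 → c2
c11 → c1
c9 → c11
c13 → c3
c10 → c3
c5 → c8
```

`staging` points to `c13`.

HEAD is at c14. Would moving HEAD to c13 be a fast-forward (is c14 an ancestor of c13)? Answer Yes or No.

A fast-forward from c14 to c13 is possible iff c14 is an ancestor of c13.
Ancestors of c13: {c1, c11, c12, c13, c14, c16, c2, c3, c4, c5, c6, c7, c8, c9}.
c14 is among them, so fast-forward is possible.

Yes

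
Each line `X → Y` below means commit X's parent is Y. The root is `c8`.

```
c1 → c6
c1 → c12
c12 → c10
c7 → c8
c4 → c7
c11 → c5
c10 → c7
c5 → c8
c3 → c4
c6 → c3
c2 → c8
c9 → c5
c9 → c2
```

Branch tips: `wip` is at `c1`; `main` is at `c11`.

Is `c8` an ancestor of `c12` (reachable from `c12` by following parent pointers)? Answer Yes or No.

Ancestors of c12 (commits reachable by following parents): {c10, c12, c7, c8}.
c8 is in that set, so it is an ancestor of c12.

Yes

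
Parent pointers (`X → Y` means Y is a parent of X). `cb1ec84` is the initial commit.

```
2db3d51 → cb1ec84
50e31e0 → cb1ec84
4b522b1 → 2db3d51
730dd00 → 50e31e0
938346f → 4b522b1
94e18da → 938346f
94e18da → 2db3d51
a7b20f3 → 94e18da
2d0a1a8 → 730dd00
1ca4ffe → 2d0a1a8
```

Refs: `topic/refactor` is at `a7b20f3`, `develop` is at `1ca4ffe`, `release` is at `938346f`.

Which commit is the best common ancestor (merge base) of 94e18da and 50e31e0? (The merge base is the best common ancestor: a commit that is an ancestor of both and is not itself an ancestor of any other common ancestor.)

Ancestors of 94e18da: {2db3d51, 4b522b1, 938346f, 94e18da, cb1ec84}.
Ancestors of 50e31e0: {50e31e0, cb1ec84}.
Common ancestors: {cb1ec84}.
The only common ancestor is cb1ec84, so it is the merge base.

cb1ec84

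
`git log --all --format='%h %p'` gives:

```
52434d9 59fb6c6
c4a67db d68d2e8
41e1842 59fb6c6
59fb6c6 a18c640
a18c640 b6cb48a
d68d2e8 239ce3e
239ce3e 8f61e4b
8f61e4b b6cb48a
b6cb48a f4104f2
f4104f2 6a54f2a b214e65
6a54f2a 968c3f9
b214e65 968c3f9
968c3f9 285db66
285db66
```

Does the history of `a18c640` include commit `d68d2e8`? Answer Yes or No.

No

Ancestors of a18c640: {285db66, 6a54f2a, 968c3f9, a18c640, b214e65, b6cb48a, f4104f2}.
d68d2e8 is not in that set, so it is not an ancestor of a18c640.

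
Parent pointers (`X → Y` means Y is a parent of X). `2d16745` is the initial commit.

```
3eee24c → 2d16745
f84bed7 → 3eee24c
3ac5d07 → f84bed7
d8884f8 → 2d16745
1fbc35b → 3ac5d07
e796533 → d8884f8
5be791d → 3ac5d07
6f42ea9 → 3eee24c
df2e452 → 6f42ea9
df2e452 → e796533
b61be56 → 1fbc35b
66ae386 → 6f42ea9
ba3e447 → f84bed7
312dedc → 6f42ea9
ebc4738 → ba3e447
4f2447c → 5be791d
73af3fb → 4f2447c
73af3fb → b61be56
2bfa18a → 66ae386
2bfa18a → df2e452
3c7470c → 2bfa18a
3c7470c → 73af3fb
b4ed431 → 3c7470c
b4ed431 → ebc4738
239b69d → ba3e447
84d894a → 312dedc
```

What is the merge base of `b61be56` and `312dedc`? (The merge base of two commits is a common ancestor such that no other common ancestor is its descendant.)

Ancestors of b61be56: {1fbc35b, 2d16745, 3ac5d07, 3eee24c, b61be56, f84bed7}.
Ancestors of 312dedc: {2d16745, 312dedc, 3eee24c, 6f42ea9}.
Common ancestors: {2d16745, 3eee24c}.
Among these, 3eee24c is not an ancestor of any other common ancestor — it is the merge base.

3eee24c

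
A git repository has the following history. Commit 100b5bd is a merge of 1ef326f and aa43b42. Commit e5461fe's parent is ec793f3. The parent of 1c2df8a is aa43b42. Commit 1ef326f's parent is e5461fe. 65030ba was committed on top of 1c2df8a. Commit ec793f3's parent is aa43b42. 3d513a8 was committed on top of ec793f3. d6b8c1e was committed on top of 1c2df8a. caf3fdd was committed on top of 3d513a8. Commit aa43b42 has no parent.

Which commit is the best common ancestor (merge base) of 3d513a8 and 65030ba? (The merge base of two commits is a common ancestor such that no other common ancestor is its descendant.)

Ancestors of 3d513a8: {3d513a8, aa43b42, ec793f3}.
Ancestors of 65030ba: {1c2df8a, 65030ba, aa43b42}.
Common ancestors: {aa43b42}.
The only common ancestor is aa43b42, so it is the merge base.

aa43b42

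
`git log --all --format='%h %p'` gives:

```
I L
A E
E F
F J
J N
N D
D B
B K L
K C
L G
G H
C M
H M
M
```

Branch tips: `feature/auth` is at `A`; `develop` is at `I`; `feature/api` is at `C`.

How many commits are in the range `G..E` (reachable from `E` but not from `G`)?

9

Reachable from E: {B, C, D, E, F, G, H, J, K, L, M, N}.
Reachable from G: {G, H, M}.
In E's history but not G's: {B, C, D, E, F, J, K, L, N} — 9 commits.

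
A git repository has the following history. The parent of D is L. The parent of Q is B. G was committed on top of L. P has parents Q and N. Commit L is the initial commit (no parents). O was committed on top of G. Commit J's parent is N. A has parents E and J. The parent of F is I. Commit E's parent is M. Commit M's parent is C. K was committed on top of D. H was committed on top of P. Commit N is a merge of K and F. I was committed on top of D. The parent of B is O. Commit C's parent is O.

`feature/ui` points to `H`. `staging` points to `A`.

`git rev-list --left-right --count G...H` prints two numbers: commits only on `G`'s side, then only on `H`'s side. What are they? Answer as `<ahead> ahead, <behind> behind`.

Reachable from G: {G, L}.
Reachable from H: {B, D, F, G, H, I, K, L, N, O, P, Q}.
Only in G's history (ahead): {} — 0.
Only in H's history (behind): {B, D, F, H, I, K, N, O, P, Q} — 10.

0 ahead, 10 behind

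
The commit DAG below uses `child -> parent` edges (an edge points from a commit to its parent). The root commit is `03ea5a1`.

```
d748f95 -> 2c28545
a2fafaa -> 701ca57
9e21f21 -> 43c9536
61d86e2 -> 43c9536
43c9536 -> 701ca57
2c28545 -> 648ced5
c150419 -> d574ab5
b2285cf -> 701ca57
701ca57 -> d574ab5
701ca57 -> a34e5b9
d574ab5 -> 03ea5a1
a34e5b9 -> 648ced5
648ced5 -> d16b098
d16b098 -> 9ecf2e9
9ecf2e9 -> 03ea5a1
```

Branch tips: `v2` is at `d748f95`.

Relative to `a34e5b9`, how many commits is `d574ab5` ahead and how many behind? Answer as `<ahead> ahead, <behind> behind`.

1 ahead, 4 behind

Reachable from d574ab5: {03ea5a1, d574ab5}.
Reachable from a34e5b9: {03ea5a1, 648ced5, 9ecf2e9, a34e5b9, d16b098}.
Only in d574ab5's history (ahead): {d574ab5} — 1.
Only in a34e5b9's history (behind): {648ced5, 9ecf2e9, a34e5b9, d16b098} — 4.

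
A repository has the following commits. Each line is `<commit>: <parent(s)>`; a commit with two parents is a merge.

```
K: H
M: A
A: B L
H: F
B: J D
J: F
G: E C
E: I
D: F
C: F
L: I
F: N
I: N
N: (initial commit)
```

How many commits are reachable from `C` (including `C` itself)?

Walking parent pointers from C: reachable set = {C, F, N}.
That is 3 commits.

3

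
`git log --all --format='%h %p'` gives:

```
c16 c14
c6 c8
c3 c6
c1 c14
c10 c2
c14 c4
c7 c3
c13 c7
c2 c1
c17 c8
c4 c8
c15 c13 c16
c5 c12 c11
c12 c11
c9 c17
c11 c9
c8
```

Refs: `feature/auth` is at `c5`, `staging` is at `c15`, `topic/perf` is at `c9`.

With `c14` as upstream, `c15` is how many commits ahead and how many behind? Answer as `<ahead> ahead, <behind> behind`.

Reachable from c15: {c13, c14, c15, c16, c3, c4, c6, c7, c8}.
Reachable from c14: {c14, c4, c8}.
Only in c15's history (ahead): {c13, c15, c16, c3, c6, c7} — 6.
Only in c14's history (behind): {} — 0.

6 ahead, 0 behind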